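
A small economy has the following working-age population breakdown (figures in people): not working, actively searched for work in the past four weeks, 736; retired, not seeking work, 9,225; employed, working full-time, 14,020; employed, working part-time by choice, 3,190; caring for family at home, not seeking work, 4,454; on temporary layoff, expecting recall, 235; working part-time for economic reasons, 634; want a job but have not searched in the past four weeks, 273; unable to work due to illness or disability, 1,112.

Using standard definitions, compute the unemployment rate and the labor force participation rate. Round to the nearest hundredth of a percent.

Employed = 14,020 + 3,190 + 634 = 17,844 (anyone who worked, including part-time for economic reasons, counts as employed).
Unemployed = 736 + 235 = 971 (jobless and actively searching, or on temporary layoff).
Labor force = 17,844 + 971 = 18,815.
Not in labor force = 9,225 + 4,454 + 273 + 1,112 = 15,064 (those not working and not actively searching are outside the labor force — including those who want a job but have given up searching).
Civilian working-age population = 18,815 + 15,064 = 33,879.
Unemployment rate = 971 / 18,815 = 5.16%.
Labor force participation rate = 18,815 / 33,879 = 55.54%.

Unemployment rate ≈ 5.16%; labor force participation rate ≈ 55.54%.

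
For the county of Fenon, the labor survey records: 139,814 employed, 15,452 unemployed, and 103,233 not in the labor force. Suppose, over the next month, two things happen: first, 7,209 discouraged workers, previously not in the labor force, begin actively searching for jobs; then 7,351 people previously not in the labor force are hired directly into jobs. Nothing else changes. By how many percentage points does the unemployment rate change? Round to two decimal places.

The unemployment rate changes by +3.39 percentage points.

Initially, labor force = 139,814 + 15,452 = 155,266, so u = 15,452/155,266 = 9.95%.
After the first change, unemployed and labor force both rise by 7,209 → E = 139,814, U = 22,661, labor force = 162,475.
After the second change, employed and labor force both rise by 7,351; unemployed unchanged → E = 147,165, U = 22,661, labor force = 169,826.
New unemployment rate = 22,661 / 169,826 = 13.34%.
Change = 13.34% − 9.95% = +3.39 percentage points.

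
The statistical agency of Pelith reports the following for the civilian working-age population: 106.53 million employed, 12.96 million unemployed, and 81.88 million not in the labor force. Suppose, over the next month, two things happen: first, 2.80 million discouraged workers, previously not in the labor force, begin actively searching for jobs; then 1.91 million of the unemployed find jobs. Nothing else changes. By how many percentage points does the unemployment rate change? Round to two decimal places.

The unemployment rate changes by +0.48 percentage points.

Initially, labor force = 106.53 + 12.96 = 119.49 million, so u = 12.96/119.49 = 10.85%.
After the first change, unemployed and labor force both rise by 2.80 → E = 106.53, U = 15.76, labor force = 122.29 million.
After the second change, unemployed falls and employed rises by 1.91; labor force unchanged → E = 108.44, U = 13.85, labor force = 122.29 million.
New unemployment rate = 13.85 / 122.29 = 11.33%.
Change = 11.33% − 10.85% = +0.48 percentage points.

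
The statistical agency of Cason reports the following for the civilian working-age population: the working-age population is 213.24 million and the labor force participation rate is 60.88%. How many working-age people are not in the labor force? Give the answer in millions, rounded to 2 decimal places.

About 83.42 million are not in the labor force.

Share not in the labor force = 1 − 0.6088 = 0.3912.
Not in labor force = 0.3912 × 213.24 ≈ 83.42 million.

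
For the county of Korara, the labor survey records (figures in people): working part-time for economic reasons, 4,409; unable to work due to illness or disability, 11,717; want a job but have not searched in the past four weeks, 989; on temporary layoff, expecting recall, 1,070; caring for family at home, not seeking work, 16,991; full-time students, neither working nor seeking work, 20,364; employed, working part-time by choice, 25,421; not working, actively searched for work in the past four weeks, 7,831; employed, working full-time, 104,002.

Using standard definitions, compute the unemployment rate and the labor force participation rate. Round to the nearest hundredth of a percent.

Employed = 4,409 + 25,421 + 104,002 = 133,832 (anyone who worked, including part-time for economic reasons, counts as employed).
Unemployed = 1,070 + 7,831 = 8,901 (jobless and actively searching, or on temporary layoff).
Labor force = 133,832 + 8,901 = 142,733.
Not in labor force = 11,717 + 989 + 16,991 + 20,364 = 50,061 (those not working and not actively searching are outside the labor force — including those who want a job but have given up searching).
Civilian working-age population = 142,733 + 50,061 = 192,794.
Unemployment rate = 8,901 / 142,733 = 6.24%.
Labor force participation rate = 142,733 / 192,794 = 74.03%.

Unemployment rate ≈ 6.24%; labor force participation rate ≈ 74.03%.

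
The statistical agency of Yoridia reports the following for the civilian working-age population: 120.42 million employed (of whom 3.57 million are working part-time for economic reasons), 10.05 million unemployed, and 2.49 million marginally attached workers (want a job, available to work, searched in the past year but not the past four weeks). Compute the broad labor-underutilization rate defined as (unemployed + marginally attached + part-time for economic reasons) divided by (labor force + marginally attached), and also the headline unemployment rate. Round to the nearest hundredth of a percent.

Labor force = 120.42 + 10.05 = 130.47 million.
Numerator = 10.05 + 2.49 + 3.57 = 16.11 million.
Denominator = 130.47 + 2.49 = 132.96 million.
Broad rate = 16.11 / 132.96 = 12.12%.
Headline unemployment rate = 10.05 / 130.47 = 7.70%.

Broad underutilization rate ≈ 12.12%; headline unemployment rate ≈ 7.70%.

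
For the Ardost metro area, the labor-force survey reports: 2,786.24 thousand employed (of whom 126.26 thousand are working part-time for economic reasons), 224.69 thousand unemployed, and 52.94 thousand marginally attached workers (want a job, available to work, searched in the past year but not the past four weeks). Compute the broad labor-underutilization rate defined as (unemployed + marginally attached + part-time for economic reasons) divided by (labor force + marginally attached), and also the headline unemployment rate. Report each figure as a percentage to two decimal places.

Broad underutilization rate ≈ 13.18%; headline unemployment rate ≈ 7.46%.

Labor force = 2,786.24 + 224.69 = 3,010.93 thousand.
Numerator = 224.69 + 52.94 + 126.26 = 403.89 thousand.
Denominator = 3,010.93 + 52.94 = 3,063.87 thousand.
Broad rate = 403.89 / 3,063.87 = 13.18%.
Headline unemployment rate = 224.69 / 3,010.93 = 7.46%.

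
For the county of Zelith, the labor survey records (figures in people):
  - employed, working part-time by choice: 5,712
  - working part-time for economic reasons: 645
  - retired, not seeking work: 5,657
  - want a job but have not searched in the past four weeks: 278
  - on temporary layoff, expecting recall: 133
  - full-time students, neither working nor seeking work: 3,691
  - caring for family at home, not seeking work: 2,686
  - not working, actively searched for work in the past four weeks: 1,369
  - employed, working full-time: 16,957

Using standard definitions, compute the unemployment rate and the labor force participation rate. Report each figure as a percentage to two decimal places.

Employed = 5,712 + 645 + 16,957 = 23,314 (anyone who worked, including part-time for economic reasons, counts as employed).
Unemployed = 133 + 1,369 = 1,502 (jobless and actively searching, or on temporary layoff).
Labor force = 23,314 + 1,502 = 24,816.
Not in labor force = 5,657 + 278 + 3,691 + 2,686 = 12,312 (those not working and not actively searching are outside the labor force — including those who want a job but have given up searching).
Civilian working-age population = 24,816 + 12,312 = 37,128.
Unemployment rate = 1,502 / 24,816 = 6.05%.
Labor force participation rate = 24,816 / 37,128 = 66.84%.

Unemployment rate ≈ 6.05%; labor force participation rate ≈ 66.84%.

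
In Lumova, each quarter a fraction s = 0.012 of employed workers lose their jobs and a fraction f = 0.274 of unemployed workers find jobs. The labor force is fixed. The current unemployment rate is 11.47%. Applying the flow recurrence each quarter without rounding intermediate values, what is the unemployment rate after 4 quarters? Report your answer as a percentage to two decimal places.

With a fixed labor force, u_{t+1} = u_t + s·(1−u_t) − f·u_t = u_t·(1−s−f) + s.
Here 1−s−f = 0.714 and s = 0.012.
u_1 = 0.114700 × 0.714 + 0.012 = 0.093896.
u_2 = 0.093896 × 0.714 + 0.012 = 0.079042.
u_3 = 0.079042 × 0.714 + 0.012 = 0.068436.
u_4 = 0.068436 × 0.714 + 0.012 = 0.060863.

Unemployment rate after four quarters ≈ 6.09%.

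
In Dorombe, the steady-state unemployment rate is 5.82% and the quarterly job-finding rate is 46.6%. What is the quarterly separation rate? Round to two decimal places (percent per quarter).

From u* = s/(s+f): s = u·f/(1−u).
s = 0.0582 × 46.6 / (1 − 0.0582) = 2.7121 / 0.9418 ≈ 2.88% per quarter.

Separation rate ≈ 2.88% per quarter.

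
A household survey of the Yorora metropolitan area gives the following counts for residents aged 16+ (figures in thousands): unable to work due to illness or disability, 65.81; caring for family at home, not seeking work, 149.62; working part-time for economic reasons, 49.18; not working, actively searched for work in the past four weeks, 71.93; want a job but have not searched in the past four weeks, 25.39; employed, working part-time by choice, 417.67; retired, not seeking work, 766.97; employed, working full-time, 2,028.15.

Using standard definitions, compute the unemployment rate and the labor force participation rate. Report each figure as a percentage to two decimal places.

Unemployment rate ≈ 2.80%; labor force participation rate ≈ 71.81%.

Employed = 49.18 + 417.67 + 2,028.15 = 2,495.00 thousand (anyone who worked, including part-time for economic reasons, counts as employed).
Unemployed = 71.93 thousand.
Labor force = 2,495.00 + 71.93 = 2,566.93 thousand.
Not in labor force = 65.81 + 149.62 + 25.39 + 766.97 = 1,007.79 thousand (those not working and not actively searching are outside the labor force — including those who want a job but have given up searching).
Civilian working-age population = 2,566.93 + 1,007.79 = 3,574.72 thousand.
Unemployment rate = 71.93 / 2,566.93 = 2.80%.
Labor force participation rate = 2,566.93 / 3,574.72 = 71.81%.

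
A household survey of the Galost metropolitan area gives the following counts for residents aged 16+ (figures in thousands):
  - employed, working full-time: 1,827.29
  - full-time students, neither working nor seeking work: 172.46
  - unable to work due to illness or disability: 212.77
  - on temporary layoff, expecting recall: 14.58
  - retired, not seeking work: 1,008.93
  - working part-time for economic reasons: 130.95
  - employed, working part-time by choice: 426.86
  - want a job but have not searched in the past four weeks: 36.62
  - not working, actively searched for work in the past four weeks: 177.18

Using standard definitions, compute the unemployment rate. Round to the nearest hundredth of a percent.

Unemployment rate ≈ 7.44%.

Employed = 1,827.29 + 130.95 + 426.86 = 2,385.10 thousand (anyone who worked, including part-time for economic reasons, counts as employed).
Unemployed = 14.58 + 177.18 = 191.76 thousand (jobless and actively searching, or on temporary layoff).
Labor force = 2,385.10 + 191.76 = 2,576.86 thousand.
Unemployment rate = 191.76 / 2,576.86 = 7.44%.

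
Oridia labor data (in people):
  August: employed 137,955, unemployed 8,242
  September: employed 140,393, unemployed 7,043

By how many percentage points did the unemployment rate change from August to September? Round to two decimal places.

August: labor force = 137,955 + 8,242 = 146,197; u = 8,242/146,197 = 5.64%.
September: labor force = 140,393 + 7,043 = 147,436; u = 7,043/147,436 = 4.78%.
Change = 4.78% − 5.64% = −0.86 pp.

The unemployment rate changed by −0.86 percentage points.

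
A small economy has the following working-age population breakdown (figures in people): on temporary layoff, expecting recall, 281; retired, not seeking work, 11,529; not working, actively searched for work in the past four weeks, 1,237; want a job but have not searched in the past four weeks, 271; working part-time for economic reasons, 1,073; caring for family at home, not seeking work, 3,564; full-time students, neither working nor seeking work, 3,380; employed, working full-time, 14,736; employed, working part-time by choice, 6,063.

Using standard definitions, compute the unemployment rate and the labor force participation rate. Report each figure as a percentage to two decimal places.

Employed = 1,073 + 14,736 + 6,063 = 21,872 (anyone who worked, including part-time for economic reasons, counts as employed).
Unemployed = 281 + 1,237 = 1,518 (jobless and actively searching, or on temporary layoff).
Labor force = 21,872 + 1,518 = 23,390.
Not in labor force = 11,529 + 271 + 3,564 + 3,380 = 18,744 (those not working and not actively searching are outside the labor force — including those who want a job but have given up searching).
Civilian working-age population = 23,390 + 18,744 = 42,134.
Unemployment rate = 1,518 / 23,390 = 6.49%.
Labor force participation rate = 23,390 / 42,134 = 55.51%.

Unemployment rate ≈ 6.49%; labor force participation rate ≈ 55.51%.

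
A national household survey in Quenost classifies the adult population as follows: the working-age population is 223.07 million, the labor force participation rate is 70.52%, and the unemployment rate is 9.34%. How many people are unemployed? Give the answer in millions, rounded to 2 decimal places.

About 14.69 million are unemployed.

Labor force = 0.7052 × 223.07 = 157.31 million.
Unemployed = 0.0934 × 157.31 ≈ 14.69 million.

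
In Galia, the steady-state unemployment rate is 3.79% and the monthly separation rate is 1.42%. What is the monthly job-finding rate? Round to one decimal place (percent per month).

Job-finding rate ≈ 36.0% per month.

From u* = s/(s+f): f = s·(1−u)/u.
f = 1.42 × (1 − 0.0379) / 0.0379 = 1.3662 / 0.0379 ≈ 36.0% per month.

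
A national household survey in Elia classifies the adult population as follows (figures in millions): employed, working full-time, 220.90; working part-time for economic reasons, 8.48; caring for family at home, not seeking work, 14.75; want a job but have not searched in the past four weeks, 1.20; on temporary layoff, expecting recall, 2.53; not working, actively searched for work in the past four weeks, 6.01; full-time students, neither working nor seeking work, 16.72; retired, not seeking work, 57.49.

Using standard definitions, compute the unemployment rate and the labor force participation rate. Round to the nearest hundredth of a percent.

Employed = 220.90 + 8.48 = 229.38 million (anyone who worked, including part-time for economic reasons, counts as employed).
Unemployed = 2.53 + 6.01 = 8.54 million (jobless and actively searching, or on temporary layoff).
Labor force = 229.38 + 8.54 = 237.92 million.
Not in labor force = 14.75 + 1.20 + 16.72 + 57.49 = 90.16 million (those not working and not actively searching are outside the labor force — including those who want a job but have given up searching).
Civilian working-age population = 237.92 + 90.16 = 328.08 million.
Unemployment rate = 8.54 / 237.92 = 3.59%.
Labor force participation rate = 237.92 / 328.08 = 72.52%.

Unemployment rate ≈ 3.59%; labor force participation rate ≈ 72.52%.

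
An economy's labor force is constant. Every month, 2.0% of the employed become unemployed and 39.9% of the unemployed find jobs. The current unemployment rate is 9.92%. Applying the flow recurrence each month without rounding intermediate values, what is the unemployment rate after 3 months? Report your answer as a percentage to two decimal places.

With a fixed labor force, u_{t+1} = u_t + s·(1−u_t) − f·u_t = u_t·(1−s−f) + s.
Here 1−s−f = 0.581 and s = 0.020.
u_1 = 0.099200 × 0.581 + 0.020 = 0.077635.
u_2 = 0.077635 × 0.581 + 0.020 = 0.065106.
u_3 = 0.065106 × 0.581 + 0.020 = 0.057827.

Unemployment rate after three months ≈ 5.78%.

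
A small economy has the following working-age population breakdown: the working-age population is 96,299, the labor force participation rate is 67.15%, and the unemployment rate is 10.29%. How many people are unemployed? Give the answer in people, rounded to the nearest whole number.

Labor force = 0.6715 × 96,299 = 64,665.
Unemployed = 0.1029 × 64,665 ≈ 6,654.

About 6,654 are unemployed.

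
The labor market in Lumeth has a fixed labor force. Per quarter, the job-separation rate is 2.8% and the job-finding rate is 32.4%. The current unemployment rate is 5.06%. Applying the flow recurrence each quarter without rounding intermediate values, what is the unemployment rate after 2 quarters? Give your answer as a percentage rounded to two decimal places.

With a fixed labor force, u_{t+1} = u_t + s·(1−u_t) − f·u_t = u_t·(1−s−f) + s.
Here 1−s−f = 0.648 and s = 0.028.
u_1 = 0.050600 × 0.648 + 0.028 = 0.060789.
u_2 = 0.060789 × 0.648 + 0.028 = 0.067391.

Unemployment rate after two quarters ≈ 6.74%.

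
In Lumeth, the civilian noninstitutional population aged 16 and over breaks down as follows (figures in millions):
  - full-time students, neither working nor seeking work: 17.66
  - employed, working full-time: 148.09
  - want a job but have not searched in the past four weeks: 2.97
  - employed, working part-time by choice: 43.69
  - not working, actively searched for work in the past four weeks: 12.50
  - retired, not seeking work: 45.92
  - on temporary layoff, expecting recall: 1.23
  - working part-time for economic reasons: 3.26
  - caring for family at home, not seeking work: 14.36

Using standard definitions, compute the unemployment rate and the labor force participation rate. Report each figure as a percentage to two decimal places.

Unemployment rate ≈ 6.58%; labor force participation rate ≈ 72.07%.

Employed = 148.09 + 43.69 + 3.26 = 195.04 million (anyone who worked, including part-time for economic reasons, counts as employed).
Unemployed = 12.50 + 1.23 = 13.73 million (jobless and actively searching, or on temporary layoff).
Labor force = 195.04 + 13.73 = 208.77 million.
Not in labor force = 17.66 + 2.97 + 45.92 + 14.36 = 80.91 million (those not working and not actively searching are outside the labor force — including those who want a job but have given up searching).
Civilian working-age population = 208.77 + 80.91 = 289.68 million.
Unemployment rate = 13.73 / 208.77 = 6.58%.
Labor force participation rate = 208.77 / 289.68 = 72.07%.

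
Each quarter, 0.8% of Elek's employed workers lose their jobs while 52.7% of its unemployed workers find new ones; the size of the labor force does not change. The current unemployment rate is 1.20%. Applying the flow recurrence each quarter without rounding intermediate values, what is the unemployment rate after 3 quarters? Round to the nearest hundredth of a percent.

With a fixed labor force, u_{t+1} = u_t + s·(1−u_t) − f·u_t = u_t·(1−s−f) + s.
Here 1−s−f = 0.465 and s = 0.008.
u_1 = 0.012000 × 0.465 + 0.008 = 0.013580.
u_2 = 0.013580 × 0.465 + 0.008 = 0.014315.
u_3 = 0.014315 × 0.465 + 0.008 = 0.014656.

Unemployment rate after three quarters ≈ 1.47%.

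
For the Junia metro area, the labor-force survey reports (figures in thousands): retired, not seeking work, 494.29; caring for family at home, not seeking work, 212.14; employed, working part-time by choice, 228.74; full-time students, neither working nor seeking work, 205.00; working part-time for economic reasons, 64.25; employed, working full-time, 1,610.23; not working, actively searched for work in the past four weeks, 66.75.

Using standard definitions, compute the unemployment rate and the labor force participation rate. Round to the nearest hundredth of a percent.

Unemployment rate ≈ 3.39%; labor force participation rate ≈ 68.37%.

Employed = 228.74 + 64.25 + 1,610.23 = 1,903.22 thousand (anyone who worked, including part-time for economic reasons, counts as employed).
Unemployed = 66.75 thousand.
Labor force = 1,903.22 + 66.75 = 1,969.97 thousand.
Not in labor force = 494.29 + 212.14 + 205.00 = 911.43 thousand (those not working and not actively searching are outside the labor force).
Civilian working-age population = 1,969.97 + 911.43 = 2,881.40 thousand.
Unemployment rate = 66.75 / 1,969.97 = 3.39%.
Labor force participation rate = 1,969.97 / 2,881.40 = 68.37%.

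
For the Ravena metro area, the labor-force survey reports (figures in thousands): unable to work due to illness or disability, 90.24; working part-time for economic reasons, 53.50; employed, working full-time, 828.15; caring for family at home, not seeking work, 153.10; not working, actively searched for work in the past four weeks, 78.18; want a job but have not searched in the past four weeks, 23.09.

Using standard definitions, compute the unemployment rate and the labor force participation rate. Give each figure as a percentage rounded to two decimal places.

Unemployment rate ≈ 8.15%; labor force participation rate ≈ 78.27%.

Employed = 53.50 + 828.15 = 881.65 thousand (anyone who worked, including part-time for economic reasons, counts as employed).
Unemployed = 78.18 thousand.
Labor force = 881.65 + 78.18 = 959.83 thousand.
Not in labor force = 90.24 + 153.10 + 23.09 = 266.43 thousand (those not working and not actively searching are outside the labor force — including those who want a job but have given up searching).
Civilian working-age population = 959.83 + 266.43 = 1,226.26 thousand.
Unemployment rate = 78.18 / 959.83 = 8.15%.
Labor force participation rate = 959.83 / 1,226.26 = 78.27%.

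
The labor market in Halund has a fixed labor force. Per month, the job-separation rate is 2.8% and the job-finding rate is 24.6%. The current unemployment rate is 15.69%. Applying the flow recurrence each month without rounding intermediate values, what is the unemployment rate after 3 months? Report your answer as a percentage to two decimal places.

Unemployment rate after three months ≈ 12.31%.

With a fixed labor force, u_{t+1} = u_t + s·(1−u_t) − f·u_t = u_t·(1−s−f) + s.
Here 1−s−f = 0.726 and s = 0.028.
u_1 = 0.156900 × 0.726 + 0.028 = 0.141909.
u_2 = 0.141909 × 0.726 + 0.028 = 0.131026.
u_3 = 0.131026 × 0.726 + 0.028 = 0.123125.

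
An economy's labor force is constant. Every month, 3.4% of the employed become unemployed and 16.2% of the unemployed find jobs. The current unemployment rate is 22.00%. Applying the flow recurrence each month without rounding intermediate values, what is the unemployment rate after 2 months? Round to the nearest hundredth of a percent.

With a fixed labor force, u_{t+1} = u_t + s·(1−u_t) − f·u_t = u_t·(1−s−f) + s.
Here 1−s−f = 0.804 and s = 0.034.
u_1 = 0.220000 × 0.804 + 0.034 = 0.210880.
u_2 = 0.210880 × 0.804 + 0.034 = 0.203548.

Unemployment rate after two months ≈ 20.35%.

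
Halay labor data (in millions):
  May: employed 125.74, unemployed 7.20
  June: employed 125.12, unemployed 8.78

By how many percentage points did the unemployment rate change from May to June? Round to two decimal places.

May: labor force = 125.74 + 7.20 = 132.94; u = 7.20/132.94 = 5.42%.
June: labor force = 125.12 + 8.78 = 133.90; u = 8.78/133.90 = 6.56%.
Change = 6.56% − 5.42% = +1.14 pp.

The unemployment rate changed by +1.14 percentage points.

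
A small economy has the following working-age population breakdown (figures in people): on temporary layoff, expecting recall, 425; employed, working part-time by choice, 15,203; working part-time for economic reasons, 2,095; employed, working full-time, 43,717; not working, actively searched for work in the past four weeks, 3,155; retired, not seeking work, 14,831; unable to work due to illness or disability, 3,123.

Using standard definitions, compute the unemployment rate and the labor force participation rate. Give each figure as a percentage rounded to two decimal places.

Employed = 15,203 + 2,095 + 43,717 = 61,015 (anyone who worked, including part-time for economic reasons, counts as employed).
Unemployed = 425 + 3,155 = 3,580 (jobless and actively searching, or on temporary layoff).
Labor force = 61,015 + 3,580 = 64,595.
Not in labor force = 14,831 + 3,123 = 17,954 (those not working and not actively searching are outside the labor force).
Civilian working-age population = 64,595 + 17,954 = 82,549.
Unemployment rate = 3,580 / 64,595 = 5.54%.
Labor force participation rate = 64,595 / 82,549 = 78.25%.

Unemployment rate ≈ 5.54%; labor force participation rate ≈ 78.25%.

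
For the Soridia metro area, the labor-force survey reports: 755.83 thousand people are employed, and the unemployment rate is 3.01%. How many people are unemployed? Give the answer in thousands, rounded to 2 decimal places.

About 23.46 thousand are unemployed.

Let U be the number unemployed. The labor force is E + U, and U/(E+U) = 0.0301.
So U = 0.0301 × 755.83 / (1 − 0.0301) = 22.7505 / 0.9699 ≈ 23.46 thousand.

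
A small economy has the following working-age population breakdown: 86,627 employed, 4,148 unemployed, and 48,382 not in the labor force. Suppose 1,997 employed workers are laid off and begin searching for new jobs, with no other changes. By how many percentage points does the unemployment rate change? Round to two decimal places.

The unemployment rate changes by +2.20 percentage points.

Initially, labor force = 86,627 + 4,148 = 90,775, so u = 4,148/90,775 = 4.57%.
After the change, employed falls and unemployed rises by 1,997; labor force unchanged → E = 84,630, U = 6,145, labor force = 90,775.
New unemployment rate = 6,145 / 90,775 = 6.77%.
Change = 6.77% − 4.57% = +2.20 percentage points.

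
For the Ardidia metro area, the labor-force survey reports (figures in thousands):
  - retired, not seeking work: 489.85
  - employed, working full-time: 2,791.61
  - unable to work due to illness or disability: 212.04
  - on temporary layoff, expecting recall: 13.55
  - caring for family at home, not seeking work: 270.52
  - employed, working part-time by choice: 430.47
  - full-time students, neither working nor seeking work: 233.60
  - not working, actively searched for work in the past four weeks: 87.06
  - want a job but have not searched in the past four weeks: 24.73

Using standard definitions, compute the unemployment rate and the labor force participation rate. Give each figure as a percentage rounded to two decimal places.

Unemployment rate ≈ 3.03%; labor force participation rate ≈ 72.97%.

Employed = 2,791.61 + 430.47 = 3,222.08 thousand.
Unemployed = 13.55 + 87.06 = 100.61 thousand (jobless and actively searching, or on temporary layoff).
Labor force = 3,222.08 + 100.61 = 3,322.69 thousand.
Not in labor force = 489.85 + 212.04 + 270.52 + 233.60 + 24.73 = 1,230.74 thousand (those not working and not actively searching are outside the labor force — including those who want a job but have given up searching).
Civilian working-age population = 3,322.69 + 1,230.74 = 4,553.43 thousand.
Unemployment rate = 100.61 / 3,322.69 = 3.03%.
Labor force participation rate = 3,322.69 / 4,553.43 = 72.97%.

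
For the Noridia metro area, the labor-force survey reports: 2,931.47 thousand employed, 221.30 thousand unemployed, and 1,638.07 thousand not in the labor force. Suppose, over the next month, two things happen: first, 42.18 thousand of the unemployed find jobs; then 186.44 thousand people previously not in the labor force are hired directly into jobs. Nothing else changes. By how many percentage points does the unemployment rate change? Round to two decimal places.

Initially, labor force = 2,931.47 + 221.30 = 3,152.77 thousand, so u = 221.30/3,152.77 = 7.02%.
After the first change, unemployed falls and employed rises by 42.18; labor force unchanged → E = 2,973.65, U = 179.12, labor force = 3,152.77 thousand.
After the second change, employed and labor force both rise by 186.44; unemployed unchanged → E = 3,160.09, U = 179.12, labor force = 3,339.21 thousand.
New unemployment rate = 179.12 / 3,339.21 = 5.36%.
Change = 5.36% − 7.02% = −1.66 percentage points.

The unemployment rate changes by −1.66 percentage points.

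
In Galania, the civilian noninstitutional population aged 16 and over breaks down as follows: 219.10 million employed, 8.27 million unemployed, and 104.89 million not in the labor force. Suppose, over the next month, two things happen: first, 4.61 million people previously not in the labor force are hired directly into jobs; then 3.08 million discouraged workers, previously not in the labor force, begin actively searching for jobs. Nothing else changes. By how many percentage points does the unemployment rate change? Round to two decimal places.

The unemployment rate changes by +1.19 percentage points.

Initially, labor force = 219.10 + 8.27 = 227.37 million, so u = 8.27/227.37 = 3.64%.
After the first change, employed and labor force both rise by 4.61; unemployed unchanged → E = 223.71, U = 8.27, labor force = 231.98 million.
After the second change, unemployed and labor force both rise by 3.08 → E = 223.71, U = 11.35, labor force = 235.06 million.
New unemployment rate = 11.35 / 235.06 = 4.83%.
Change = 4.83% − 3.64% = +1.19 percentage points.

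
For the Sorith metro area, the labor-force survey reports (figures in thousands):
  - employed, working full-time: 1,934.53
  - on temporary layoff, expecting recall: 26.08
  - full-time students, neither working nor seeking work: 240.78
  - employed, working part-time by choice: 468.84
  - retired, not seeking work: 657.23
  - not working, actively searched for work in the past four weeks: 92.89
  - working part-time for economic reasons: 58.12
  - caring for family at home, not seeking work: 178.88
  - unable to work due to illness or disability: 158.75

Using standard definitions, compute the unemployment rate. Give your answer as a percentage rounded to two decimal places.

Employed = 1,934.53 + 468.84 + 58.12 = 2,461.49 thousand (anyone who worked, including part-time for economic reasons, counts as employed).
Unemployed = 26.08 + 92.89 = 118.97 thousand (jobless and actively searching, or on temporary layoff).
Labor force = 2,461.49 + 118.97 = 2,580.46 thousand.
Unemployment rate = 118.97 / 2,580.46 = 4.61%.

Unemployment rate ≈ 4.61%.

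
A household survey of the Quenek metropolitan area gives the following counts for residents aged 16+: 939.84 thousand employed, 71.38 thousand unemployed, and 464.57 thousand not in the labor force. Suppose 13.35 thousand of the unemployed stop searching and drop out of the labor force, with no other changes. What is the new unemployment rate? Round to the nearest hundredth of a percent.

New unemployment rate ≈ 5.82%.

Initially, labor force = 939.84 + 71.38 = 1,011.22 thousand, so u = 71.38/1,011.22 = 7.06%.
After the change, unemployed and labor force both fall by 13.35 → E = 939.84, U = 58.03, labor force = 997.87 thousand.
New unemployment rate = 58.03 / 997.87 = 5.82%.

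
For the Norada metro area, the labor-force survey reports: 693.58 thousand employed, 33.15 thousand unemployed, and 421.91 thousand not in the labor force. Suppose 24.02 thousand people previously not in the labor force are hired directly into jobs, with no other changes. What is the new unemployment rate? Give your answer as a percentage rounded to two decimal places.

New unemployment rate ≈ 4.42%.

Initially, labor force = 693.58 + 33.15 = 726.73 thousand, so u = 33.15/726.73 = 4.56%.
After the change, employed and labor force both rise by 24.02; unemployed unchanged → E = 717.60, U = 33.15, labor force = 750.75 thousand.
New unemployment rate = 33.15 / 750.75 = 4.42%.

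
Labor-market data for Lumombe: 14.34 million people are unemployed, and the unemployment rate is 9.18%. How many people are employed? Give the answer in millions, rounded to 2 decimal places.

About 141.87 million are employed.

Labor force = U / u = 14.34 / 0.0918 ≈ 156.21 million.
Employed = labor force − unemployed = 156.21 − 14.34 = 141.87 million.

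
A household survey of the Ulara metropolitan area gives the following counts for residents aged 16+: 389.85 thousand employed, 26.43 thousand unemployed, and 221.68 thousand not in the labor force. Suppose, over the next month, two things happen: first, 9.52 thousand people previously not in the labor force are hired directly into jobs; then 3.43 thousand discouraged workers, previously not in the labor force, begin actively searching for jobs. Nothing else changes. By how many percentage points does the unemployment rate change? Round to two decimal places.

The unemployment rate changes by +0.61 percentage points.

Initially, labor force = 389.85 + 26.43 = 416.28 thousand, so u = 26.43/416.28 = 6.35%.
After the first change, employed and labor force both rise by 9.52; unemployed unchanged → E = 399.37, U = 26.43, labor force = 425.80 thousand.
After the second change, unemployed and labor force both rise by 3.43 → E = 399.37, U = 29.86, labor force = 429.23 thousand.
New unemployment rate = 29.86 / 429.23 = 6.96%.
Change = 6.96% − 6.35% = +0.61 percentage points.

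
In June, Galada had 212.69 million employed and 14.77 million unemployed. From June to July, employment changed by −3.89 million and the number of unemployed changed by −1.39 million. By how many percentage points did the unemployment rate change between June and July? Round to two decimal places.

The unemployment rate changed by −0.47 percentage points.

June: labor force = 212.69 + 14.77 = 227.46; u = 14.77/227.46 = 6.49%.
July: labor force = 208.80 + 13.38 = 222.18; u = 13.38/222.18 = 6.02%.
Change = 6.02% − 6.49% = −0.47 pp.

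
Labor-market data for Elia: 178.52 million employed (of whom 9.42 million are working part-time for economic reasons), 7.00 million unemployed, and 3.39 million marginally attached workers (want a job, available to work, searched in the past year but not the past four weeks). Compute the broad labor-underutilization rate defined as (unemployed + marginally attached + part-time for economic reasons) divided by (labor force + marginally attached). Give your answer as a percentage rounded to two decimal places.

Labor force = 178.52 + 7.00 = 185.52 million.
Numerator = 7.00 + 3.39 + 9.42 = 19.81 million.
Denominator = 185.52 + 3.39 = 188.91 million.
Broad rate = 19.81 / 188.91 = 10.49%.

Broad underutilization rate ≈ 10.49%.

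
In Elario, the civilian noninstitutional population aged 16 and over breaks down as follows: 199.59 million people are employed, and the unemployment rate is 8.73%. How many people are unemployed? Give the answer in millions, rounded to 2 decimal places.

About 19.09 million are unemployed.

Let U be the number unemployed. The labor force is E + U, and U/(E+U) = 0.0873.
So U = 0.0873 × 199.59 / (1 − 0.0873) = 17.4242 / 0.9127 ≈ 19.09 million.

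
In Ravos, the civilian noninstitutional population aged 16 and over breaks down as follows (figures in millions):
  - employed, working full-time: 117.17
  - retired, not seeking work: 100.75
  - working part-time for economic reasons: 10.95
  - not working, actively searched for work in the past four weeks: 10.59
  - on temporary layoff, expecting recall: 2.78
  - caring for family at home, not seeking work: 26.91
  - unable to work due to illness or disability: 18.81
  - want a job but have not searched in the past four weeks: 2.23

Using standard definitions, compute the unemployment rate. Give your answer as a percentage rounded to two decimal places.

Unemployment rate ≈ 9.45%.

Employed = 117.17 + 10.95 = 128.12 million (anyone who worked, including part-time for economic reasons, counts as employed).
Unemployed = 10.59 + 2.78 = 13.37 million (jobless and actively searching, or on temporary layoff).
Labor force = 128.12 + 13.37 = 141.49 million.
Unemployment rate = 13.37 / 141.49 = 9.45%.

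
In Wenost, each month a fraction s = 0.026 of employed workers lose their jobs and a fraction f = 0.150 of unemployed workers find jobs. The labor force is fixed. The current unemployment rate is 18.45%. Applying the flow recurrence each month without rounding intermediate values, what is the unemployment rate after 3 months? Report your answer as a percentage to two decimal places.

Unemployment rate after three months ≈ 16.83%.

With a fixed labor force, u_{t+1} = u_t + s·(1−u_t) − f·u_t = u_t·(1−s−f) + s.
Here 1−s−f = 0.824 and s = 0.026.
u_1 = 0.184500 × 0.824 + 0.026 = 0.178028.
u_2 = 0.178028 × 0.824 + 0.026 = 0.172695.
u_3 = 0.172695 × 0.824 + 0.026 = 0.168301.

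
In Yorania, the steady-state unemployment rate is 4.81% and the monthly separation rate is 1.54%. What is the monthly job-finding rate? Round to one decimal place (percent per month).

Job-finding rate ≈ 30.5% per month.

From u* = s/(s+f): f = s·(1−u)/u.
f = 1.54 × (1 − 0.0481) / 0.0481 = 1.4659 / 0.0481 ≈ 30.5% per month.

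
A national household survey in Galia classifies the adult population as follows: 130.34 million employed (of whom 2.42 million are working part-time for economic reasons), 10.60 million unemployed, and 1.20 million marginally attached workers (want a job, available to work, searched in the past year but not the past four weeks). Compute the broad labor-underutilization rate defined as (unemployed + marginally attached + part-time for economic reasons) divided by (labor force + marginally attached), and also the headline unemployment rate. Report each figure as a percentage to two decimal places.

Labor force = 130.34 + 10.60 = 140.94 million.
Numerator = 10.60 + 1.20 + 2.42 = 14.22 million.
Denominator = 140.94 + 1.20 = 142.14 million.
Broad rate = 14.22 / 142.14 = 10.00%.
Headline unemployment rate = 10.60 / 140.94 = 7.52%.

Broad underutilization rate ≈ 10.00%; headline unemployment rate ≈ 7.52%.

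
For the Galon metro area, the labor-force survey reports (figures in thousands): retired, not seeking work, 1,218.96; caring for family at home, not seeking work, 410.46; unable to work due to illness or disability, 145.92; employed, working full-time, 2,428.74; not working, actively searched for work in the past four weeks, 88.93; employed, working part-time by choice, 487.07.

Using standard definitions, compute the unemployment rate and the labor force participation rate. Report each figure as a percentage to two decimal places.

Unemployment rate ≈ 2.96%; labor force participation rate ≈ 62.86%.

Employed = 2,428.74 + 487.07 = 2,915.81 thousand.
Unemployed = 88.93 thousand.
Labor force = 2,915.81 + 88.93 = 3,004.74 thousand.
Not in labor force = 1,218.96 + 410.46 + 145.92 = 1,775.34 thousand (those not working and not actively searching are outside the labor force).
Civilian working-age population = 3,004.74 + 1,775.34 = 4,780.08 thousand.
Unemployment rate = 88.93 / 3,004.74 = 2.96%.
Labor force participation rate = 3,004.74 / 4,780.08 = 62.86%.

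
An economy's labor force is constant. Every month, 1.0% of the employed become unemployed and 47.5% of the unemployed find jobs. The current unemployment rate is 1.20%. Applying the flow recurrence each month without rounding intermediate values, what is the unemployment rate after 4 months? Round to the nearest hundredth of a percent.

Unemployment rate after four months ≈ 2.00%.

With a fixed labor force, u_{t+1} = u_t + s·(1−u_t) − f·u_t = u_t·(1−s−f) + s.
Here 1−s−f = 0.515 and s = 0.010.
u_1 = 0.012000 × 0.515 + 0.010 = 0.016180.
u_2 = 0.016180 × 0.515 + 0.010 = 0.018333.
u_3 = 0.018333 × 0.515 + 0.010 = 0.019441.
u_4 = 0.019441 × 0.515 + 0.010 = 0.020012.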